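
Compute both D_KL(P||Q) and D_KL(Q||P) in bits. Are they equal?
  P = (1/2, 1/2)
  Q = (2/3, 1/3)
D_KL(P||Q) = 0.0850, D_KL(Q||P) = 0.0817

KL divergence is not symmetric: D_KL(P||Q) ≠ D_KL(Q||P) in general.

D_KL(P||Q) = 0.0850 bits
D_KL(Q||P) = 0.0817 bits

No, they are not equal!

This asymmetry is why KL divergence is not a true distance metric.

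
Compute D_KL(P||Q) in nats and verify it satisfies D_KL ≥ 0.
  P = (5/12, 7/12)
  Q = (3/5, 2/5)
0.0682 nats

KL divergence satisfies the Gibbs inequality: D_KL(P||Q) ≥ 0 for all distributions P, Q.

D_KL(P||Q) = Σ p(x) log(p(x)/q(x))
Term by term:
  x=0: 5/12 × log_e[(5/12)/(3/5)] = -0.1519
  x=1: 7/12 × log_e[(7/12)/(2/5)] = 0.2201
D_KL(P||Q) = 0.0682 nats

D_KL(P||Q) = 0.0682 ≥ 0 ✓

This non-negativity is a fundamental property: relative entropy cannot be negative because it measures how different Q is from P.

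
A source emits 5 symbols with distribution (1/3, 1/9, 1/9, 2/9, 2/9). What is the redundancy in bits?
0.1248 bits

Redundancy measures how far a source is from maximum entropy:
R = H_max - H(X)

Maximum entropy for 5 symbols: H_max = log_2(5) = 2.3219 bits
Actual entropy: H(X) = 2.1972 bits
Redundancy: R = 2.3219 - 2.1972 = 0.1248 bits

This redundancy represents potential for compression: the source could be compressed by 0.1248 bits per symbol.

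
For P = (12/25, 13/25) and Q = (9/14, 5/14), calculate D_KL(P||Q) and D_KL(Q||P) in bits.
D_KL(P||Q) = 0.0795, D_KL(Q||P) = 0.0774

KL divergence is not symmetric: D_KL(P||Q) ≠ D_KL(Q||P) in general.

D_KL(P||Q) = 0.0795 bits
D_KL(Q||P) = 0.0774 bits

No, they are not equal!

This asymmetry is why KL divergence is not a true distance metric.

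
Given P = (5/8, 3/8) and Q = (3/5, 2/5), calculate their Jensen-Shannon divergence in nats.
0.0003 nats

Jensen-Shannon divergence is:
JSD(P||Q) = 0.5 × D_KL(P||M) + 0.5 × D_KL(Q||M)
where M = 0.5 × (P + Q) is the mixture distribution.

M = 0.5 × (5/8, 3/8) + 0.5 × (3/5, 2/5) = (0.6125, 0.3875)

D_KL(P||M) = 0.0003 nats
D_KL(Q||M) = 0.0003 nats

JSD(P||Q) = 0.5 × 0.0003 + 0.5 × 0.0003 = 0.0003 nats

Unlike KL divergence, JSD is symmetric and bounded: 0 ≤ JSD ≤ log(2).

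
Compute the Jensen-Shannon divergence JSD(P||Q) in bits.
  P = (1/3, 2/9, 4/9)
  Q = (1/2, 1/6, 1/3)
0.0207 bits

Jensen-Shannon divergence is:
JSD(P||Q) = 0.5 × D_KL(P||M) + 0.5 × D_KL(Q||M)
where M = 0.5 × (P + Q) is the mixture distribution.

M = 0.5 × (1/3, 2/9, 4/9) + 0.5 × (1/2, 1/6, 1/3) = (5/12, 7/36, 7/18)

D_KL(P||M) = 0.0211 bits
D_KL(Q||M) = 0.0203 bits

JSD(P||Q) = 0.5 × 0.0211 + 0.5 × 0.0203 = 0.0207 bits

Unlike KL divergence, JSD is symmetric and bounded: 0 ≤ JSD ≤ log(2).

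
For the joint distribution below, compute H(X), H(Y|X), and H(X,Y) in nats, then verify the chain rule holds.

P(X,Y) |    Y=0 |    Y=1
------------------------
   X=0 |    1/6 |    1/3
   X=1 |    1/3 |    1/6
H(X,Y) = 1.3297, H(X) = 0.6931, H(Y|X) = 0.6365 (all in nats)

Chain rule: H(X,Y) = H(X) + H(Y|X)

Left side — joint entropy directly:
H(X,Y) = -Σ p(x,y) log p(x,y) = 1.3297 nats

Right side — compute H(Y|X) from the conditional distributions:
P(X) = (1/2, 1/2), so H(X) = 0.6931 nats
H(Y|X) = Σ_x P(X=x) · H(Y|X=x):
  P(Y|X=0) = (1/3, 2/3), H(Y|X=0) = 0.6365, weight P(X=0) = 1/2
  P(Y|X=1) = (2/3, 1/3), H(Y|X=1) = 0.6365, weight P(X=1) = 1/2
H(Y|X) = 0.6365 nats

H(X) + H(Y|X) = 0.6931 + 0.6365 = 1.3297 nats

Both sides equal 1.3297 nats. ✓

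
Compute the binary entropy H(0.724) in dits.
0.2559 dits

The binary entropy function is:
H(p) = -p log(p) - (1-p) log(1-p)

H(0.724) = -0.724 × log_10(0.724) - 0.276 × log_10(0.276)
H(0.724) = 0.2559 dits

Note: Binary entropy is maximized at p=0.5 (H=1 bit) and minimized at p=0 or p=1 (H=0).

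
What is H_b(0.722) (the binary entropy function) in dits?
0.2567 dits

The binary entropy function is:
H(p) = -p log(p) - (1-p) log(1-p)

H(0.722) = -0.722 × log_10(0.722) - 0.278 × log_10(0.278)
H(0.722) = 0.2567 dits

Note: Binary entropy is maximized at p=0.5 (H=1 bit) and minimized at p=0 or p=1 (H=0).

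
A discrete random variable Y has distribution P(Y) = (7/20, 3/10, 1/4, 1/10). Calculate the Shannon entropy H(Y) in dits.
0.5670 dits

Shannon entropy is H(X) = -Σ p(x) log p(x).

For P = (7/20, 3/10, 1/4, 1/10):
H = -7/20 × log_10(7/20) -3/10 × log_10(3/10) -1/4 × log_10(1/4) -1/10 × log_10(1/10)
H = 0.5670 dits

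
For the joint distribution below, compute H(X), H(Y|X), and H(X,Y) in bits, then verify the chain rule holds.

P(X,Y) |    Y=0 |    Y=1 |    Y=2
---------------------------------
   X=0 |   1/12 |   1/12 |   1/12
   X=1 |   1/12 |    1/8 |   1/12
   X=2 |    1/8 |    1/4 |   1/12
H(X,Y) = 3.0425, H(X) = 1.5343, H(Y|X) = 1.5081 (all in bits)

Chain rule: H(X,Y) = H(X) + H(Y|X)

Left side — joint entropy directly:
H(X,Y) = -Σ p(x,y) log p(x,y) = 3.0425 bits

Right side — compute H(Y|X) from the conditional distributions:
P(X) = (1/4, 7/24, 11/24), so H(X) = 1.5343 bits
H(Y|X) = Σ_x P(X=x) · H(Y|X=x):
  P(Y|X=0) = (1/3, 1/3, 1/3), H(Y|X=0) = 1.5850, weight P(X=0) = 1/4
  P(Y|X=1) = (2/7, 3/7, 2/7), H(Y|X=1) = 1.5567, weight P(X=1) = 7/24
  P(Y|X=2) = (3/11, 6/11, 2/11), H(Y|X=2) = 1.4354, weight P(X=2) = 11/24
H(Y|X) = 1.5081 bits

H(X) + H(Y|X) = 1.5343 + 1.5081 = 3.0425 bits

Both sides equal 3.0425 bits. ✓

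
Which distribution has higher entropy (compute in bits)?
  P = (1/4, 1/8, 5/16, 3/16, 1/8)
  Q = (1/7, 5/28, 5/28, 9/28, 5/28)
Q

Computing entropies in bits:
H(P) = 2.2272
H(Q) = 2.2588

Distribution Q has higher entropy.

Intuition: The distribution closer to uniform (more spread out) has higher entropy.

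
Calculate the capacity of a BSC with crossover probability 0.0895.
0.5652 bits

For a binary symmetric channel (BSC) with error probability p:
Capacity C = 1 - H(p) bits per symbol

where H(p) = -p log₂(p) - (1-p) log₂(1-p) is the binary entropy function.

H(0.0895) = 0.4348 bits
C = 1 - 0.4348 = 0.5652 bits per symbol

This means we can reliably transmit up to 0.5652 bits of information per channel use.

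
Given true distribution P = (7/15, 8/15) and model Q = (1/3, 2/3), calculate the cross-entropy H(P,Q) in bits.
1.0516 bits

Cross-entropy: H(P,Q) = -Σ p(x) log q(x)

Alternatively: H(P,Q) = H(P) + D_KL(P||Q)
H(P) = 0.9968 bits
D_KL(P||Q) = 0.0548 bits

H(P,Q) = 0.9968 + 0.0548 = 1.0516 bits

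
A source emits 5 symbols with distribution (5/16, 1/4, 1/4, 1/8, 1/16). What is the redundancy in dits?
0.0519 dits

Redundancy measures how far a source is from maximum entropy:
R = H_max - H(X)

Maximum entropy for 5 symbols: H_max = log_10(5) = 0.6990 dits
Actual entropy: H(X) = 0.6470 dits
Redundancy: R = 0.6990 - 0.6470 = 0.0519 dits

This redundancy represents potential for compression: the source could be compressed by 0.0519 dits per symbol.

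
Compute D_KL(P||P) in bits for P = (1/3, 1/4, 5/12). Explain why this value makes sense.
0.0000 bits

KL divergence satisfies the Gibbs inequality: D_KL(P||Q) ≥ 0 for all distributions P, Q.

D_KL(P||Q) = Σ p(x) log(p(x)/q(x))
Each term is p(x) × log_2(p(x)/p(x)) = p(x) × log_2(1) = 0, so the sum is 0.
D_KL(P||Q) = 0.0000 bits

When P = Q, the KL divergence is exactly 0, as there is no 'divergence' between identical distributions.

This non-negativity is a fundamental property: relative entropy cannot be negative because it measures how different Q is from P.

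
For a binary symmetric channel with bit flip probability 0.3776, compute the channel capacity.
0.0437 bits

For a binary symmetric channel (BSC) with error probability p:
Capacity C = 1 - H(p) bits per symbol

where H(p) = -p log₂(p) - (1-p) log₂(1-p) is the binary entropy function.

H(0.3776) = 0.9563 bits
C = 1 - 0.9563 = 0.0437 bits per symbol

This means we can reliably transmit up to 0.0437 bits of information per channel use.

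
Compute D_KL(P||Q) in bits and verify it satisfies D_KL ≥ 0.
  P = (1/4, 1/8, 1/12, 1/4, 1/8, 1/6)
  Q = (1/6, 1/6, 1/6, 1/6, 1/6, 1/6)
0.1054 bits

KL divergence satisfies the Gibbs inequality: D_KL(P||Q) ≥ 0 for all distributions P, Q.

D_KL(P||Q) = Σ p(x) log(p(x)/q(x))
Term by term:
  x=0: 1/4 × log_2[(1/4)/(1/6)] = 0.1462
  x=1: 1/8 × log_2[(1/8)/(1/6)] = -0.0519
  x=2: 1/12 × log_2[(1/12)/(1/6)] = -0.0833
  x=3: 1/4 × log_2[(1/4)/(1/6)] = 0.1462
  x=4: 1/8 × log_2[(1/8)/(1/6)] = -0.0519
  x=5: 1/6 × log_2[(1/6)/(1/6)] = 0.0000
D_KL(P||Q) = 0.1054 bits

D_KL(P||Q) = 0.1054 ≥ 0 ✓

This non-negativity is a fundamental property: relative entropy cannot be negative because it measures how different Q is from P.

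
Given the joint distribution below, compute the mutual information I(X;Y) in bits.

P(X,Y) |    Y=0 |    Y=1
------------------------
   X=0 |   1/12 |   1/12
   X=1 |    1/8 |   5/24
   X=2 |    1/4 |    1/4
0.0102 bits

Mutual information: I(X;Y) = H(X) + H(Y) - H(X,Y)

Marginals:
P(X) = (1/6, 1/3, 1/2), H(X) = 1.4591 bits
P(Y) = (11/24, 13/24), H(Y) = 0.9950 bits

Joint entropy: H(X,Y) = 2.4440 bits

I(X;Y) = 1.4591 + 0.9950 - 2.4440 = 0.0102 bits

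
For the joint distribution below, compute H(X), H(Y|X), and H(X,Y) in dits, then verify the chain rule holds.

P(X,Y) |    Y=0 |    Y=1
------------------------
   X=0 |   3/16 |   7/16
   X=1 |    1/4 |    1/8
H(X,Y) = 0.5568, H(X) = 0.2873, H(Y|X) = 0.2695 (all in dits)

Chain rule: H(X,Y) = H(X) + H(Y|X)

Left side — joint entropy directly:
H(X,Y) = -Σ p(x,y) log p(x,y) = 0.5568 dits

Right side — compute H(Y|X) from the conditional distributions:
P(X) = (5/8, 3/8), so H(X) = 0.2873 dits
H(Y|X) = Σ_x P(X=x) · H(Y|X=x):
  P(Y|X=0) = (3/10, 7/10), H(Y|X=0) = 0.2653, weight P(X=0) = 5/8
  P(Y|X=1) = (2/3, 1/3), H(Y|X=1) = 0.2764, weight P(X=1) = 3/8
H(Y|X) = 0.2695 dits

H(X) + H(Y|X) = 0.2873 + 0.2695 = 0.5568 dits

Both sides equal 0.5568 dits. ✓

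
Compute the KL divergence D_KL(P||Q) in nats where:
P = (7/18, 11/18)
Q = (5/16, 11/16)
0.0131 nats

KL divergence: D_KL(P||Q) = Σ p(x) log(p(x)/q(x))

Computing term by term:
  x=0: 7/18 × log_e[(7/18)/(5/16)] = 7/18 × 0.2187 = 0.0850
  x=1: 11/18 × log_e[(11/18)/(11/16)] = 11/18 × -0.1178 = -0.0720

D_KL(P||Q) = 0.0131 nats

Note: KL divergence is always non-negative and equals 0 iff P = Q.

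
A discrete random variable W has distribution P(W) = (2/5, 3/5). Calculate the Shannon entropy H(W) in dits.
0.2923 dits

Shannon entropy is H(X) = -Σ p(x) log p(x).

For P = (2/5, 3/5):
H = -2/5 × log_10(2/5) -3/5 × log_10(3/5)
H = 0.2923 dits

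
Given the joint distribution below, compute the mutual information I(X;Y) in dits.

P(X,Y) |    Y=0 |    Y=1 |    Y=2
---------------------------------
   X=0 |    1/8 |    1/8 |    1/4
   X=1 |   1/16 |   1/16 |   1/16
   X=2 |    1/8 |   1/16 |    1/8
0.0070 dits

Mutual information: I(X;Y) = H(X) + H(Y) - H(X,Y)

Marginals:
P(X) = (1/2, 3/16, 5/16), H(X) = 0.4447 dits
P(Y) = (5/16, 1/4, 7/16), H(Y) = 0.4654 dits

Joint entropy: H(X,Y) = 0.9031 dits

I(X;Y) = 0.4447 + 0.4654 - 0.9031 = 0.0070 dits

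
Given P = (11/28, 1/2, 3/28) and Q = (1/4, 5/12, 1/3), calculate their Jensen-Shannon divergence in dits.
0.0175 dits

Jensen-Shannon divergence is:
JSD(P||Q) = 0.5 × D_KL(P||M) + 0.5 × D_KL(Q||M)
where M = 0.5 × (P + Q) is the mixture distribution.

M = 0.5 × (11/28, 1/2, 3/28) + 0.5 × (1/4, 5/12, 1/3) = (9/28, 11/24, 0.220238)

D_KL(P||M) = 0.0196 dits
D_KL(Q||M) = 0.0155 dits

JSD(P||Q) = 0.5 × 0.0196 + 0.5 × 0.0155 = 0.0175 dits

Unlike KL divergence, JSD is symmetric and bounded: 0 ≤ JSD ≤ log(2).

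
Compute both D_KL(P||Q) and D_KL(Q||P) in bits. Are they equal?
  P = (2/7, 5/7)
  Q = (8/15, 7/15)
D_KL(P||Q) = 0.1814, D_KL(Q||P) = 0.1937

KL divergence is not symmetric: D_KL(P||Q) ≠ D_KL(Q||P) in general.

D_KL(P||Q) = 0.1814 bits
D_KL(Q||P) = 0.1937 bits

No, they are not equal!

This asymmetry is why KL divergence is not a true distance metric.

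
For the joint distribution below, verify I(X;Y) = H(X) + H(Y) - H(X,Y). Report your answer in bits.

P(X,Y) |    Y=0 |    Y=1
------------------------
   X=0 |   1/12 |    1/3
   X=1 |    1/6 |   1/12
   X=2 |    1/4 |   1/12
I(X;Y) = 0.1992 bits

Mutual information has multiple equivalent forms:
- I(X;Y) = H(X) - H(X|Y)
- I(X;Y) = H(Y) - H(Y|X)
- I(X;Y) = H(X) + H(Y) - H(X,Y)

Computing all quantities:
H(X) = 1.5546, H(Y) = 1.0000, H(X,Y) = 2.3554
H(X|Y) = 1.3554, H(Y|X) = 0.8008

Verification:
H(X) - H(X|Y) = 1.5546 - 1.3554 = 0.1992
H(Y) - H(Y|X) = 1.0000 - 0.8008 = 0.1992
H(X) + H(Y) - H(X,Y) = 1.5546 + 1.0000 - 2.3554 = 0.1992

All forms give I(X;Y) = 0.1992 bits. ✓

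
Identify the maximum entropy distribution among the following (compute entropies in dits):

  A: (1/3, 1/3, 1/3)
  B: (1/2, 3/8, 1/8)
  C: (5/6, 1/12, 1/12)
A

For a discrete distribution over n outcomes, entropy is maximized by the uniform distribution.

Computing entropies:
H(A) = 0.4771 dits
H(B) = 0.4231 dits
H(C) = 0.2458 dits

The uniform distribution (where all probabilities equal 1/3) achieves the maximum entropy of log_10(3) = 0.4771 dits.

Distribution A has the highest entropy.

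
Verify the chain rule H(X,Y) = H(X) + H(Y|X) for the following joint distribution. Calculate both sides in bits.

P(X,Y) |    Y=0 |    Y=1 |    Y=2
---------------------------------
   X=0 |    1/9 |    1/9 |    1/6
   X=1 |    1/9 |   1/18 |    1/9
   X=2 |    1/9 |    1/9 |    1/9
H(X,Y) = 3.1280, H(X) = 1.5715, H(Y|X) = 1.5564 (all in bits)

Chain rule: H(X,Y) = H(X) + H(Y|X)

Left side — joint entropy directly:
H(X,Y) = -Σ p(x,y) log p(x,y) = 3.1280 bits

Right side — compute H(Y|X) from the conditional distributions:
P(X) = (7/18, 5/18, 1/3), so H(X) = 1.5715 bits
H(Y|X) = Σ_x P(X=x) · H(Y|X=x):
  P(Y|X=0) = (2/7, 2/7, 3/7), H(Y|X=0) = 1.5567, weight P(X=0) = 7/18
  P(Y|X=1) = (2/5, 1/5, 2/5), H(Y|X=1) = 1.5219, weight P(X=1) = 5/18
  P(Y|X=2) = (1/3, 1/3, 1/3), H(Y|X=2) = 1.5850, weight P(X=2) = 1/3
H(Y|X) = 1.5564 bits

H(X) + H(Y|X) = 1.5715 + 1.5564 = 3.1280 bits

Both sides equal 3.1280 bits. ✓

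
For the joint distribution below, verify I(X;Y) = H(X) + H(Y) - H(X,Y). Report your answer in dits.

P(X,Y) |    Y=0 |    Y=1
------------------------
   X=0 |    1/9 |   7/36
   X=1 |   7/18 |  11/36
I(X;Y) = 0.0072 dits

Mutual information has multiple equivalent forms:
- I(X;Y) = H(X) - H(X|Y)
- I(X;Y) = H(Y) - H(Y|X)
- I(X;Y) = H(X) + H(Y) - H(X,Y)

Computing all quantities:
H(X) = 0.2673, H(Y) = 0.3010, H(X,Y) = 0.5612
H(X|Y) = 0.2601, H(Y|X) = 0.2939

Verification:
H(X) - H(X|Y) = 0.2673 - 0.2601 = 0.0072
H(Y) - H(Y|X) = 0.3010 - 0.2939 = 0.0072
H(X) + H(Y) - H(X,Y) = 0.2673 + 0.3010 - 0.5612 = 0.0072

All forms give I(X;Y) = 0.0072 dits. ✓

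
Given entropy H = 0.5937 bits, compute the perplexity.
1.5091

Perplexity is 2^H (or exp(H) for natural log).

H = 0.5937 bits
Perplexity = 2^0.5937 = 1.5091

Interpretation: The model's uncertainty is equivalent to choosing uniformly among 1.5 options.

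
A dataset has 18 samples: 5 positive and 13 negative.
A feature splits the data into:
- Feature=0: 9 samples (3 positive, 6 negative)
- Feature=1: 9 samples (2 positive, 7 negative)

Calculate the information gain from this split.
0.0112 bits

Information Gain = H(Y) - H(Y|Feature)

Before split:
P(positive) = 5/18 = 0.2778
H(Y) = 0.8524 bits

After split:
Feature=0: H = 0.9183 bits (weight = 9/18)
Feature=1: H = 0.7642 bits (weight = 9/18)
H(Y|Feature) = (9/18)×0.9183 + (9/18)×0.7642 = 0.8413 bits

Information Gain = 0.8524 - 0.8413 = 0.0112 bits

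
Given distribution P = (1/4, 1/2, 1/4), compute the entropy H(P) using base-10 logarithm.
0.4515 dits

Shannon entropy is H(X) = -Σ p(x) log p(x).

For P = (1/4, 1/2, 1/4):
H = -1/4 × log_10(1/4) -1/2 × log_10(1/2) -1/4 × log_10(1/4)
H = 0.4515 dits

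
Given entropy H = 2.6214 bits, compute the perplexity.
6.1535

Perplexity is 2^H (or exp(H) for natural log).

H = 2.6214 bits
Perplexity = 2^2.6214 = 6.1535

Interpretation: The model's uncertainty is equivalent to choosing uniformly among 6.2 options.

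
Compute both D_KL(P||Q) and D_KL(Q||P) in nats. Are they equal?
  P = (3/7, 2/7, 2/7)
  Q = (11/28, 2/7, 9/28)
D_KL(P||Q) = 0.0036, D_KL(Q||P) = 0.0037

KL divergence is not symmetric: D_KL(P||Q) ≠ D_KL(Q||P) in general.

D_KL(P||Q) = 0.0036 nats
D_KL(Q||P) = 0.0037 nats

No, they are not equal!

This asymmetry is why KL divergence is not a true distance metric.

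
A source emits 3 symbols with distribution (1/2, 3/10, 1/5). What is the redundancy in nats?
0.0690 nats

Redundancy measures how far a source is from maximum entropy:
R = H_max - H(X)

Maximum entropy for 3 symbols: H_max = log_e(3) = 1.0986 nats
Actual entropy: H(X) = 1.0297 nats
Redundancy: R = 1.0986 - 1.0297 = 0.0690 nats

This redundancy represents potential for compression: the source could be compressed by 0.0690 nats per symbol.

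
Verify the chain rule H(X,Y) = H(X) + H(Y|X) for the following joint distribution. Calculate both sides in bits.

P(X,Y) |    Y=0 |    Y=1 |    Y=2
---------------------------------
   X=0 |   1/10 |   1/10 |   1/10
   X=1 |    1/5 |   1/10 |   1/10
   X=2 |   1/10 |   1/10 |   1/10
H(X,Y) = 3.1219, H(X) = 1.5710, H(Y|X) = 1.5510 (all in bits)

Chain rule: H(X,Y) = H(X) + H(Y|X)

Left side — joint entropy directly:
H(X,Y) = -Σ p(x,y) log p(x,y) = 3.1219 bits

Right side — compute H(Y|X) from the conditional distributions:
P(X) = (3/10, 2/5, 3/10), so H(X) = 1.5710 bits
H(Y|X) = Σ_x P(X=x) · H(Y|X=x):
  P(Y|X=0) = (1/3, 1/3, 1/3), H(Y|X=0) = 1.5850, weight P(X=0) = 3/10
  P(Y|X=1) = (1/2, 1/4, 1/4), H(Y|X=1) = 1.5000, weight P(X=1) = 2/5
  P(Y|X=2) = (1/3, 1/3, 1/3), H(Y|X=2) = 1.5850, weight P(X=2) = 3/10
H(Y|X) = 1.5510 bits

H(X) + H(Y|X) = 1.5710 + 1.5510 = 3.1219 bits

Both sides equal 3.1219 bits. ✓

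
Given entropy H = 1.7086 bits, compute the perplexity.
3.2684

Perplexity is 2^H (or exp(H) for natural log).

H = 1.7086 bits
Perplexity = 2^1.7086 = 3.2684

Interpretation: The model's uncertainty is equivalent to choosing uniformly among 3.3 options.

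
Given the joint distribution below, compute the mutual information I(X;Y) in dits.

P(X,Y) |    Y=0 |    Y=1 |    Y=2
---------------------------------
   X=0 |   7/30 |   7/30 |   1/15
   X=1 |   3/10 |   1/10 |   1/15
0.0128 dits

Mutual information: I(X;Y) = H(X) + H(Y) - H(X,Y)

Marginals:
P(X) = (8/15, 7/15), H(X) = 0.3001 dits
P(Y) = (8/15, 1/3, 2/15), H(Y) = 0.4213 dits

Joint entropy: H(X,Y) = 0.7086 dits

I(X;Y) = 0.3001 + 0.4213 - 0.7086 = 0.0128 dits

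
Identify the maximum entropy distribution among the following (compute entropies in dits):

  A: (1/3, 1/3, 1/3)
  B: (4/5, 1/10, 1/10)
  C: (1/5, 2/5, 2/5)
A

For a discrete distribution over n outcomes, entropy is maximized by the uniform distribution.

Computing entropies:
H(A) = 0.4771 dits
H(B) = 0.2775 dits
H(C) = 0.4581 dits

The uniform distribution (where all probabilities equal 1/3) achieves the maximum entropy of log_10(3) = 0.4771 dits.

Distribution A has the highest entropy.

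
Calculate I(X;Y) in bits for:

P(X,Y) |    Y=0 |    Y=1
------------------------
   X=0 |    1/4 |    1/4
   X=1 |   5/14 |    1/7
0.0351 bits

Mutual information: I(X;Y) = H(X) + H(Y) - H(X,Y)

Marginals:
P(X) = (1/2, 1/2), H(X) = 1.0000 bits
P(Y) = (17/28, 11/28), H(Y) = 0.9666 bits

Joint entropy: H(X,Y) = 1.9316 bits

I(X;Y) = 1.0000 + 0.9666 - 1.9316 = 0.0351 bits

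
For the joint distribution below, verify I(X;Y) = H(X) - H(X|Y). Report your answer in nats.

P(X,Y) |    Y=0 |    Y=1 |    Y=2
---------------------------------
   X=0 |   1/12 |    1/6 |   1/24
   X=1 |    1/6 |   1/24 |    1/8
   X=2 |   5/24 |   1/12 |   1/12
I(X;Y) = 0.0869 nats

Mutual information has multiple equivalent forms:
- I(X;Y) = H(X) - H(X|Y)
- I(X;Y) = H(Y) - H(Y|X)
- I(X;Y) = H(X) + H(Y) - H(X,Y)

Computing all quantities:
H(X) = 1.0934, H(Y) = 1.0635, H(X,Y) = 2.0700
H(X|Y) = 1.0065, H(Y|X) = 0.9767

Verification:
H(X) - H(X|Y) = 1.0934 - 1.0065 = 0.0869
H(Y) - H(Y|X) = 1.0635 - 0.9767 = 0.0869
H(X) + H(Y) - H(X,Y) = 1.0934 + 1.0635 - 2.0700 = 0.0869

All forms give I(X;Y) = 0.0869 nats. ✓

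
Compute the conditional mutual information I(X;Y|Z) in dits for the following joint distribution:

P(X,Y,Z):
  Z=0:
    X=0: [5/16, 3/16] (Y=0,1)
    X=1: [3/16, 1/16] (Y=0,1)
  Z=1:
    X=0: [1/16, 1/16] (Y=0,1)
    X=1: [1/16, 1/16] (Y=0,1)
0.0026 dits

Conditional mutual information: I(X;Y|Z) = H(X|Z) + H(Y|Z) - H(X,Y|Z)

H(Z) = 0.2442
H(X,Z) = 0.5268 → H(X|Z) = 0.2826
H(Y,Z) = 0.5268 → H(Y|Z) = 0.2826
H(X,Y,Z) = 0.8068 → H(X,Y|Z) = 0.5626

I(X;Y|Z) = 0.2826 + 0.2826 - 0.5626 = 0.0026 dits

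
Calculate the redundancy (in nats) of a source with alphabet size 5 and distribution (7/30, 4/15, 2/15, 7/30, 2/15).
0.0405 nats

Redundancy measures how far a source is from maximum entropy:
R = H_max - H(X)

Maximum entropy for 5 symbols: H_max = log_e(5) = 1.6094 nats
Actual entropy: H(X) = 1.5689 nats
Redundancy: R = 1.6094 - 1.5689 = 0.0405 nats

This redundancy represents potential for compression: the source could be compressed by 0.0405 nats per symbol.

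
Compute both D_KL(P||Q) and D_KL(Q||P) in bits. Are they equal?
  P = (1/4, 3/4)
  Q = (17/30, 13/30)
D_KL(P||Q) = 0.2984, D_KL(Q||P) = 0.3260

KL divergence is not symmetric: D_KL(P||Q) ≠ D_KL(Q||P) in general.

D_KL(P||Q) = 0.2984 bits
D_KL(Q||P) = 0.3260 bits

No, they are not equal!

This asymmetry is why KL divergence is not a true distance metric.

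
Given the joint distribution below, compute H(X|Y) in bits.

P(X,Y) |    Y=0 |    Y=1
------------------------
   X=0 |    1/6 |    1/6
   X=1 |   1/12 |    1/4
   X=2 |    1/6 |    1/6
1.5422 bits

Using the chain rule: H(X|Y) = H(X,Y) - H(Y)

First, compute H(X,Y) = 2.5221 bits

Marginal P(Y) = (5/12, 7/12)
H(Y) = 0.9799 bits

H(X|Y) = H(X,Y) - H(Y) = 2.5221 - 0.9799 = 1.5422 bits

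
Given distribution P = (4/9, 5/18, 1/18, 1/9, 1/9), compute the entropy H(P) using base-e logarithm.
1.3651 nats

Shannon entropy is H(X) = -Σ p(x) log p(x).

For P = (4/9, 5/18, 1/18, 1/9, 1/9):
H = -4/9 × log_e(4/9) -5/18 × log_e(5/18) -1/18 × log_e(1/18) -1/9 × log_e(1/9) -1/9 × log_e(1/9)
H = 1.3651 nats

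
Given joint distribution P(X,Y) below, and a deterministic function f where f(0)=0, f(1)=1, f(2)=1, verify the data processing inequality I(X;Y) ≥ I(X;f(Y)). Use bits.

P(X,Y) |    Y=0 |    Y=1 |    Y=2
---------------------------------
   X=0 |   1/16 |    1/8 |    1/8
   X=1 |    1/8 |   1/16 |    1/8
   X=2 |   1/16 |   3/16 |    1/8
I(X;Y) = 0.0629, I(X;f(Y)) = 0.0385, inequality holds: 0.0629 ≥ 0.0385

Data Processing Inequality: For any Markov chain X → Y → Z, we have I(X;Y) ≥ I(X;Z).

Here Z = f(Y) is a deterministic function of Y, forming X → Y → Z.

Original I(X;Y) = 0.0629 bits

After applying f:
P(X,Z) where Z=f(Y):
- P(X,Z=0) = P(X,Y=0)
- P(X,Z=1) = P(X,Y=1) + P(X,Y=2)

I(X;Z) = I(X;f(Y)) = 0.0385 bits

Verification: 0.0629 ≥ 0.0385 ✓

Information cannot be created by processing; the function f can only lose information about X.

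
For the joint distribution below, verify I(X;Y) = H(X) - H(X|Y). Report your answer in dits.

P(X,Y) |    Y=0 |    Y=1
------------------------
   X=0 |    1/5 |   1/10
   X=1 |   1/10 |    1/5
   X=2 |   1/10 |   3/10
I(X;Y) = 0.0287 dits

Mutual information has multiple equivalent forms:
- I(X;Y) = H(X) - H(X|Y)
- I(X;Y) = H(Y) - H(Y|X)
- I(X;Y) = H(X) + H(Y) - H(X,Y)

Computing all quantities:
H(X) = 0.4729, H(Y) = 0.2923, H(X,Y) = 0.7365
H(X|Y) = 0.4442, H(Y|X) = 0.2635

Verification:
H(X) - H(X|Y) = 0.4729 - 0.4442 = 0.0287
H(Y) - H(Y|X) = 0.2923 - 0.2635 = 0.0287
H(X) + H(Y) - H(X,Y) = 0.4729 + 0.2923 - 0.7365 = 0.0287

All forms give I(X;Y) = 0.0287 dits. ✓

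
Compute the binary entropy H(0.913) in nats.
0.2955 nats

The binary entropy function is:
H(p) = -p log(p) - (1-p) log(1-p)

H(0.913) = -0.913 × log_e(0.913) - 0.087 × log_e(0.087)
H(0.913) = 0.2955 nats

Note: Binary entropy is maximized at p=0.5 (H=1 bit) and minimized at p=0 or p=1 (H=0).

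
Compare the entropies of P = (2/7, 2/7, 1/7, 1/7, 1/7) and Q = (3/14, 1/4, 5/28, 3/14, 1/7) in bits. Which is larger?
Q

Computing entropies in bits:
H(P) = 2.2359
H(Q) = 2.2973

Distribution Q has higher entropy.

Intuition: The distribution closer to uniform (more spread out) has higher entropy.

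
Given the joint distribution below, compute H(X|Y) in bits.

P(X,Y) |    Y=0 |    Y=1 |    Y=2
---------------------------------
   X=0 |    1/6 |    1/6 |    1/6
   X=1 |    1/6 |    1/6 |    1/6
1.0000 bits

Using the chain rule: H(X|Y) = H(X,Y) - H(Y)

First, compute H(X,Y) = 2.5850 bits

Marginal P(Y) = (1/3, 1/3, 1/3)
H(Y) = 1.5850 bits

H(X|Y) = H(X,Y) - H(Y) = 2.5850 - 1.5850 = 1.0000 bits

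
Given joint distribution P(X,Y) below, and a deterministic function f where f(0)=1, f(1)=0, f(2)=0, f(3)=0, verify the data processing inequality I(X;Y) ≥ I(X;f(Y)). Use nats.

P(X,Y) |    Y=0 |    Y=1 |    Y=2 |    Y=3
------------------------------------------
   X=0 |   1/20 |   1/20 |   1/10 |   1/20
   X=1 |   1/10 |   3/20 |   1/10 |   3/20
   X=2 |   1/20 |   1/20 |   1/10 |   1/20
I(X;Y) = 0.0271, I(X;f(Y)) = 0.0000, inequality holds: 0.0271 ≥ 0.0000

Data Processing Inequality: For any Markov chain X → Y → Z, we have I(X;Y) ≥ I(X;Z).

Here Z = f(Y) is a deterministic function of Y, forming X → Y → Z.

Original I(X;Y) = 0.0271 nats

After applying f:
P(X,Z) where Z=f(Y):
- P(X,Z=0) = P(X,Y=1) + P(X,Y=2) + P(X,Y=3)
- P(X,Z=1) = P(X,Y=0)

I(X;Z) = I(X;f(Y)) = 0.0000 nats

Verification: 0.0271 ≥ 0.0000 ✓

Information cannot be created by processing; the function f can only lose information about X.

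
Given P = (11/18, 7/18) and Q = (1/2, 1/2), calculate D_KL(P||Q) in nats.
0.0249 nats

KL divergence: D_KL(P||Q) = Σ p(x) log(p(x)/q(x))

Computing term by term:
  x=0: 11/18 × log_e[(11/18)/(1/2)] = 11/18 × 0.2007 = 0.1226
  x=1: 7/18 × log_e[(7/18)/(1/2)] = 7/18 × -0.2513 = -0.0977

D_KL(P||Q) = 0.0249 nats

Note: KL divergence is always non-negative and equals 0 iff P = Q.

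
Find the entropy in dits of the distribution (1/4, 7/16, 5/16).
0.4654 dits

Shannon entropy is H(X) = -Σ p(x) log p(x).

For P = (1/4, 7/16, 5/16):
H = -1/4 × log_10(1/4) -7/16 × log_10(7/16) -5/16 × log_10(5/16)
H = 0.4654 dits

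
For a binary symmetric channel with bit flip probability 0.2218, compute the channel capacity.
0.2366 bits

For a binary symmetric channel (BSC) with error probability p:
Capacity C = 1 - H(p) bits per symbol

where H(p) = -p log₂(p) - (1-p) log₂(1-p) is the binary entropy function.

H(0.2218) = 0.7634 bits
C = 1 - 0.7634 = 0.2366 bits per symbol

This means we can reliably transmit up to 0.2366 bits of information per channel use.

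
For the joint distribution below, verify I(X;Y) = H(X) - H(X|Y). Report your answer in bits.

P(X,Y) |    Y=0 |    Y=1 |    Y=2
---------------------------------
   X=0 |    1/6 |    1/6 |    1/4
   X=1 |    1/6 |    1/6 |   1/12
I(X;Y) = 0.0428 bits

Mutual information has multiple equivalent forms:
- I(X;Y) = H(X) - H(X|Y)
- I(X;Y) = H(Y) - H(Y|X)
- I(X;Y) = H(X) + H(Y) - H(X,Y)

Computing all quantities:
H(X) = 0.9799, H(Y) = 1.5850, H(X,Y) = 2.5221
H(X|Y) = 0.9371, H(Y|X) = 1.5422

Verification:
H(X) - H(X|Y) = 0.9799 - 0.9371 = 0.0428
H(Y) - H(Y|X) = 1.5850 - 1.5422 = 0.0428
H(X) + H(Y) - H(X,Y) = 0.9799 + 1.5850 - 2.5221 = 0.0428

All forms give I(X;Y) = 0.0428 bits. ✓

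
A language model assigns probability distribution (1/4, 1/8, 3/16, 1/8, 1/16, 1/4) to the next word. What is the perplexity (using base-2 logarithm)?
5.4749

Perplexity is 2^H (or exp(H) for natural log).

First, H = -Σ p log p = 2.4528 bits
Perplexity = 2^2.4528 = 5.4749

Interpretation: The model's uncertainty is equivalent to choosing uniformly among 5.5 options.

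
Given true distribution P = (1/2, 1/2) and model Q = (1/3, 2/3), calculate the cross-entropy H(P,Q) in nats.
0.7520 nats

Cross-entropy: H(P,Q) = -Σ p(x) log q(x)

Alternatively: H(P,Q) = H(P) + D_KL(P||Q)
H(P) = 0.6931 nats
D_KL(P||Q) = 0.0589 nats

H(P,Q) = 0.6931 + 0.0589 = 0.7520 nats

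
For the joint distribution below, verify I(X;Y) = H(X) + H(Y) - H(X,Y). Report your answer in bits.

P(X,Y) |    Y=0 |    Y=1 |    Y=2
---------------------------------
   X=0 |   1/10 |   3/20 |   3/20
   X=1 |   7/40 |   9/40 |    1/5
I(X;Y) = 0.0020 bits

Mutual information has multiple equivalent forms:
- I(X;Y) = H(X) - H(X|Y)
- I(X;Y) = H(Y) - H(Y|X)
- I(X;Y) = H(X) + H(Y) - H(X,Y)

Computing all quantities:
H(X) = 0.9710, H(Y) = 1.5729, H(X,Y) = 2.5419
H(X|Y) = 0.9690, H(Y|X) = 1.5710

Verification:
H(X) - H(X|Y) = 0.9710 - 0.9690 = 0.0020
H(Y) - H(Y|X) = 1.5729 - 1.5710 = 0.0020
H(X) + H(Y) - H(X,Y) = 0.9710 + 1.5729 - 2.5419 = 0.0020

All forms give I(X;Y) = 0.0020 bits. ✓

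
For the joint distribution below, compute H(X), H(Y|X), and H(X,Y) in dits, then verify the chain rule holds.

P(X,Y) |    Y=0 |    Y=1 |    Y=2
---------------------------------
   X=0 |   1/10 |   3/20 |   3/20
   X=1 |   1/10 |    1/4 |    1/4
H(X,Y) = 0.7482, H(X) = 0.2923, H(Y|X) = 0.4559 (all in dits)

Chain rule: H(X,Y) = H(X) + H(Y|X)

Left side — joint entropy directly:
H(X,Y) = -Σ p(x,y) log p(x,y) = 0.7482 dits

Right side — compute H(Y|X) from the conditional distributions:
P(X) = (2/5, 3/5), so H(X) = 0.2923 dits
H(Y|X) = Σ_x P(X=x) · H(Y|X=x):
  P(Y|X=0) = (1/4, 3/8, 3/8), H(Y|X=0) = 0.4700, weight P(X=0) = 2/5
  P(Y|X=1) = (1/6, 5/12, 5/12), H(Y|X=1) = 0.4465, weight P(X=1) = 3/5
H(Y|X) = 0.4559 dits

H(X) + H(Y|X) = 0.2923 + 0.4559 = 0.7482 dits

Both sides equal 0.7482 dits. ✓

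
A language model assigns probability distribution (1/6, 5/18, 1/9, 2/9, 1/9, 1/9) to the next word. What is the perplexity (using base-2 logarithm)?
5.5906

Perplexity is 2^H (or exp(H) for natural log).

First, H = -Σ p log p = 2.4830 bits
Perplexity = 2^2.4830 = 5.5906

Interpretation: The model's uncertainty is equivalent to choosing uniformly among 5.6 options.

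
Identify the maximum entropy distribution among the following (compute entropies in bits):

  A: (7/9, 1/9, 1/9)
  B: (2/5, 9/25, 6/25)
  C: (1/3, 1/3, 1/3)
C

For a discrete distribution over n outcomes, entropy is maximized by the uniform distribution.

Computing entropies:
H(A) = 0.9864 bits
H(B) = 1.5535 bits
H(C) = 1.5850 bits

The uniform distribution (where all probabilities equal 1/3) achieves the maximum entropy of log_2(3) = 1.5850 bits.

Distribution C has the highest entropy.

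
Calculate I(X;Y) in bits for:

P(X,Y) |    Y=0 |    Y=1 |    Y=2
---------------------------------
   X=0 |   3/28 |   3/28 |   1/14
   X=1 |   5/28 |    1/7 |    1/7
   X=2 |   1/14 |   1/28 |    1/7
0.0546 bits

Mutual information: I(X;Y) = H(X) + H(Y) - H(X,Y)

Marginals:
P(X) = (2/7, 13/28, 1/4), H(X) = 1.5303 bits
P(Y) = (5/14, 2/7, 5/14), H(Y) = 1.5774 bits

Joint entropy: H(X,Y) = 3.0531 bits

I(X;Y) = 1.5303 + 1.5774 - 3.0531 = 0.0546 bits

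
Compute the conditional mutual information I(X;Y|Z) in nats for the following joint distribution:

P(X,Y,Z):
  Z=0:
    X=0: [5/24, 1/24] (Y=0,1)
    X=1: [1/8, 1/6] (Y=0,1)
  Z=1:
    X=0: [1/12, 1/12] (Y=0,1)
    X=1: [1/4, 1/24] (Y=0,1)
0.0825 nats

Conditional mutual information: I(X;Y|Z) = H(X|Z) + H(Y|Z) - H(X,Y|Z)

H(Z) = 0.6897
H(X,Z) = 1.3640 → H(X|Z) = 0.6743
H(Y,Z) = 1.3191 → H(Y|Z) = 0.6295
H(X,Y,Z) = 1.9109 → H(X,Y|Z) = 1.2212

I(X;Y|Z) = 0.6743 + 0.6295 - 1.2212 = 0.0825 nats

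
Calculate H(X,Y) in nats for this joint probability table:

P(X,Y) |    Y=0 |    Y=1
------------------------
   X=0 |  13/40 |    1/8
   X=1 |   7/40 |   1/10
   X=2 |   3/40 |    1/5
1.6766 nats

Joint entropy is H(X,Y) = -Σ_{x,y} p(x,y) log p(x,y).

Summing over all non-zero entries:
H(X,Y) = -[13/40·log_e(13/40) + 1/8·log_e(1/8) + 7/40·log_e(7/40) + 1/10·log_e(1/10) + 3/40·log_e(3/40) + 1/5·log_e(1/5)]
H(X,Y) = 1.6766 nats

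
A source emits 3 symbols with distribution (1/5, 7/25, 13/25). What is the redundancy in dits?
0.0349 dits

Redundancy measures how far a source is from maximum entropy:
R = H_max - H(X)

Maximum entropy for 3 symbols: H_max = log_10(3) = 0.4771 dits
Actual entropy: H(X) = 0.4423 dits
Redundancy: R = 0.4771 - 0.4423 = 0.0349 dits

This redundancy represents potential for compression: the source could be compressed by 0.0349 dits per symbol.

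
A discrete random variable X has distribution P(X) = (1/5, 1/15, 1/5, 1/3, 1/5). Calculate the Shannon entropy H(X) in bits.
2.1819 bits

Shannon entropy is H(X) = -Σ p(x) log p(x).

For P = (1/5, 1/15, 1/5, 1/3, 1/5):
H = -1/5 × log_2(1/5) -1/15 × log_2(1/15) -1/5 × log_2(1/5) -1/3 × log_2(1/3) -1/5 × log_2(1/5)
H = 2.1819 bits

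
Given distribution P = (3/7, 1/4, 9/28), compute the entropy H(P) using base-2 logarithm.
1.5502 bits

Shannon entropy is H(X) = -Σ p(x) log p(x).

For P = (3/7, 1/4, 9/28):
H = -3/7 × log_2(3/7) -1/4 × log_2(1/4) -9/28 × log_2(9/28)
H = 1.5502 bits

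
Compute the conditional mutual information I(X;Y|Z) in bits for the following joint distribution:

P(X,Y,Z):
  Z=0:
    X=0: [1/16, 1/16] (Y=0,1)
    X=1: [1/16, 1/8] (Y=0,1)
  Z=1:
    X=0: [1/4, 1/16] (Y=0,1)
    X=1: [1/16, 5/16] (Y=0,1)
0.2203 bits

Conditional mutual information: I(X;Y|Z) = H(X|Z) + H(Y|Z) - H(X,Y|Z)

H(Z) = 0.8960
H(X,Z) = 1.8829 → H(X|Z) = 0.9868
H(Y,Z) = 1.8829 → H(Y|Z) = 0.9868
H(X,Y,Z) = 2.6494 → H(X,Y|Z) = 1.7534

I(X;Y|Z) = 0.9868 + 0.9868 - 1.7534 = 0.2203 bits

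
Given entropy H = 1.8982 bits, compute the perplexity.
3.7275

Perplexity is 2^H (or exp(H) for natural log).

H = 1.8982 bits
Perplexity = 2^1.8982 = 3.7275

Interpretation: The model's uncertainty is equivalent to choosing uniformly among 3.7 options.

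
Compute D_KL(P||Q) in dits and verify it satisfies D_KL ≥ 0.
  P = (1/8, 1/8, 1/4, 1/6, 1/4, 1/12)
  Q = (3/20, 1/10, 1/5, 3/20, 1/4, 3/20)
0.0128 dits

KL divergence satisfies the Gibbs inequality: D_KL(P||Q) ≥ 0 for all distributions P, Q.

D_KL(P||Q) = Σ p(x) log(p(x)/q(x))
Term by term:
  x=0: 1/8 × log_10[(1/8)/(3/20)] = -0.0099
  x=1: 1/8 × log_10[(1/8)/(1/10)] = 0.0121
  x=2: 1/4 × log_10[(1/4)/(1/5)] = 0.0242
  x=3: 1/6 × log_10[(1/6)/(3/20)] = 0.0076
  x=4: 1/4 × log_10[(1/4)/(1/4)] = 0.0000
  x=5: 1/12 × log_10[(1/12)/(3/20)] = -0.0213
D_KL(P||Q) = 0.0128 dits

D_KL(P||Q) = 0.0128 ≥ 0 ✓

This non-negativity is a fundamental property: relative entropy cannot be negative because it measures how different Q is from P.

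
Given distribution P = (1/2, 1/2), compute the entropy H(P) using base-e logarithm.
0.6931 nats

Shannon entropy is H(X) = -Σ p(x) log p(x).

For P = (1/2, 1/2):
H = -1/2 × log_e(1/2) -1/2 × log_e(1/2)
H = 0.6931 nats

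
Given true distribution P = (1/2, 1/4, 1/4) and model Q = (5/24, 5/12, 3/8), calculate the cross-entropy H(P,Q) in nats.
1.2484 nats

Cross-entropy: H(P,Q) = -Σ p(x) log q(x)

Alternatively: H(P,Q) = H(P) + D_KL(P||Q)
H(P) = 1.0397 nats
D_KL(P||Q) = 0.2087 nats

H(P,Q) = 1.0397 + 0.2087 = 1.2484 nats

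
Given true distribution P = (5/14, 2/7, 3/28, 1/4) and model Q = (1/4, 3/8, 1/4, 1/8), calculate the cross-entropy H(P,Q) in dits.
0.6270 dits

Cross-entropy: H(P,Q) = -Σ p(x) log q(x)

Alternatively: H(P,Q) = H(P) + D_KL(P||Q)
H(P) = 0.5696 dits
D_KL(P||Q) = 0.0574 dits

H(P,Q) = 0.5696 + 0.0574 = 0.6270 dits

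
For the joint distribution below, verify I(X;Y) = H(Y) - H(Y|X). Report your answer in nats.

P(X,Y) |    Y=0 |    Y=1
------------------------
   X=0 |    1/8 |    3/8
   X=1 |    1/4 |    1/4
I(X;Y) = 0.0338 nats

Mutual information has multiple equivalent forms:
- I(X;Y) = H(X) - H(X|Y)
- I(X;Y) = H(Y) - H(Y|X)
- I(X;Y) = H(X) + H(Y) - H(X,Y)

Computing all quantities:
H(X) = 0.6931, H(Y) = 0.6616, H(X,Y) = 1.3209
H(X|Y) = 0.6593, H(Y|X) = 0.6277

Verification:
H(X) - H(X|Y) = 0.6931 - 0.6593 = 0.0338
H(Y) - H(Y|X) = 0.6616 - 0.6277 = 0.0338
H(X) + H(Y) - H(X,Y) = 0.6931 + 0.6616 - 1.3209 = 0.0338

All forms give I(X;Y) = 0.0338 nats. ✓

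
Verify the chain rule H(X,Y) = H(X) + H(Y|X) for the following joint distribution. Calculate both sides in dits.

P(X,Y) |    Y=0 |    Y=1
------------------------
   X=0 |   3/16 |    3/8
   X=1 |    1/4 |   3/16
H(X,Y) = 0.5829, H(X) = 0.2976, H(Y|X) = 0.2852 (all in dits)

Chain rule: H(X,Y) = H(X) + H(Y|X)

Left side — joint entropy directly:
H(X,Y) = -Σ p(x,y) log p(x,y) = 0.5829 dits

Right side — compute H(Y|X) from the conditional distributions:
P(X) = (9/16, 7/16), so H(X) = 0.2976 dits
H(Y|X) = Σ_x P(X=x) · H(Y|X=x):
  P(Y|X=0) = (1/3, 2/3), H(Y|X=0) = 0.2764, weight P(X=0) = 9/16
  P(Y|X=1) = (4/7, 3/7), H(Y|X=1) = 0.2966, weight P(X=1) = 7/16
H(Y|X) = 0.2852 dits

H(X) + H(Y|X) = 0.2976 + 0.2852 = 0.5829 dits

Both sides equal 0.5829 dits. ✓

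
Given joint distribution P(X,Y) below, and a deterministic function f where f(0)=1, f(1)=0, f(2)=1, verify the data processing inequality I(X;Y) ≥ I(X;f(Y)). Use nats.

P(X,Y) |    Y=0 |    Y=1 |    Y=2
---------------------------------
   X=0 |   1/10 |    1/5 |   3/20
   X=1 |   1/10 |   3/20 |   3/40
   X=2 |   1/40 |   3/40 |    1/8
I(X;Y) = 0.0347, I(X;f(Y)) = 0.0052, inequality holds: 0.0347 ≥ 0.0052

Data Processing Inequality: For any Markov chain X → Y → Z, we have I(X;Y) ≥ I(X;Z).

Here Z = f(Y) is a deterministic function of Y, forming X → Y → Z.

Original I(X;Y) = 0.0347 nats

After applying f:
P(X,Z) where Z=f(Y):
- P(X,Z=0) = P(X,Y=1)
- P(X,Z=1) = P(X,Y=0) + P(X,Y=2)

I(X;Z) = I(X;f(Y)) = 0.0052 nats

Verification: 0.0347 ≥ 0.0052 ✓

Information cannot be created by processing; the function f can only lose information about X.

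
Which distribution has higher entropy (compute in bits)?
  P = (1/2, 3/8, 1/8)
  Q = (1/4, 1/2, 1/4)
Q

Computing entropies in bits:
H(P) = 1.4056
H(Q) = 1.5000

Distribution Q has higher entropy.

Intuition: The distribution closer to uniform (more spread out) has higher entropy.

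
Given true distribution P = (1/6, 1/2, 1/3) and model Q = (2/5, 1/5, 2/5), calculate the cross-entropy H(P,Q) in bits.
1.8219 bits

Cross-entropy: H(P,Q) = -Σ p(x) log q(x)

Alternatively: H(P,Q) = H(P) + D_KL(P||Q)
H(P) = 1.4591 bits
D_KL(P||Q) = 0.3628 bits

H(P,Q) = 1.4591 + 0.3628 = 1.8219 bits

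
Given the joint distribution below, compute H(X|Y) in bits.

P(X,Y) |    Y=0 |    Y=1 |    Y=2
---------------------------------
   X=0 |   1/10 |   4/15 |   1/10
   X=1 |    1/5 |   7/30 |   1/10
0.9739 bits

Using the chain rule: H(X|Y) = H(X,Y) - H(Y)

First, compute H(X,Y) = 2.4594 bits

Marginal P(Y) = (3/10, 1/2, 1/5)
H(Y) = 1.4855 bits

H(X|Y) = H(X,Y) - H(Y) = 2.4594 - 1.4855 = 0.9739 bits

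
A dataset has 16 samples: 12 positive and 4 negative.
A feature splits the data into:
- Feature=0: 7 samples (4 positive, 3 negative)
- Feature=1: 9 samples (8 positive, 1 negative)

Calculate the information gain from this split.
0.0972 bits

Information Gain = H(Y) - H(Y|Feature)

Before split:
P(positive) = 12/16 = 0.7500
H(Y) = 0.8113 bits

After split:
Feature=0: H = 0.9852 bits (weight = 7/16)
Feature=1: H = 0.5033 bits (weight = 9/16)
H(Y|Feature) = (7/16)×0.9852 + (9/16)×0.5033 = 0.7141 bits

Information Gain = 0.8113 - 0.7141 = 0.0972 bits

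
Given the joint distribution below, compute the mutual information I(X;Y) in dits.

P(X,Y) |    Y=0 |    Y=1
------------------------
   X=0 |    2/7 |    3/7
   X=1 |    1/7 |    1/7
0.0018 dits

Mutual information: I(X;Y) = H(X) + H(Y) - H(X,Y)

Marginals:
P(X) = (5/7, 2/7), H(X) = 0.2598 dits
P(Y) = (3/7, 4/7), H(Y) = 0.2966 dits

Joint entropy: H(X,Y) = 0.5546 dits

I(X;Y) = 0.2598 + 0.2966 - 0.5546 = 0.0018 dits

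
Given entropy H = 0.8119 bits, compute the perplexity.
1.7555

Perplexity is 2^H (or exp(H) for natural log).

H = 0.8119 bits
Perplexity = 2^0.8119 = 1.7555

Interpretation: The model's uncertainty is equivalent to choosing uniformly among 1.8 options.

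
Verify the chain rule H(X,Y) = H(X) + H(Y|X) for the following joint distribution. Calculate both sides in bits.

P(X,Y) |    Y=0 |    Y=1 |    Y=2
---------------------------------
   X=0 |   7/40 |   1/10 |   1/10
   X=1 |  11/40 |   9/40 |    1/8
H(X,Y) = 2.4758, H(X) = 0.9544, H(Y|X) = 1.5214 (all in bits)

Chain rule: H(X,Y) = H(X) + H(Y|X)

Left side — joint entropy directly:
H(X,Y) = -Σ p(x,y) log p(x,y) = 2.4758 bits

Right side — compute H(Y|X) from the conditional distributions:
P(X) = (3/8, 5/8), so H(X) = 0.9544 bits
H(Y|X) = Σ_x P(X=x) · H(Y|X=x):
  P(Y|X=0) = (7/15, 4/15, 4/15), H(Y|X=0) = 1.5301, weight P(X=0) = 3/8
  P(Y|X=1) = (11/25, 9/25, 1/5), H(Y|X=1) = 1.5161, weight P(X=1) = 5/8
H(Y|X) = 1.5214 bits

H(X) + H(Y|X) = 0.9544 + 1.5214 = 2.4758 bits

Both sides equal 2.4758 bits. ✓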